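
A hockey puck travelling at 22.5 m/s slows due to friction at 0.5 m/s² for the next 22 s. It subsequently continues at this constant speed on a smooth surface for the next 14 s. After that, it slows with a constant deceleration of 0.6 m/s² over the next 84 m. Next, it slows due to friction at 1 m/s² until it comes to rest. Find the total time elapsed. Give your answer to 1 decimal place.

Phase 1 (decelerating): v₀ = 22.5 m/s, a = -0.5 m/s².
v = v₀ + at = 22.5 + (-0.5)(22) = 11.5 m/s
Δx = v₀t + ½at² = 22.5·22 + 0.5·-0.5·22² = 374 m

Phase 2 (constant speed): v₀ = 11.5 m/s, a = 0 m/s².
v = v₀ + at = 11.5 + (0)(14) = 11.5 m/s
Δx = v₀t + ½at² = 11.5·14 + 0.5·0·14² = 161 m

Phase 3 (decelerating): v₀ = 11.5 m/s, a = -0.6 m/s².
v² = v₀² + 2aΔx = 11.5² + 2·-0.6·84 = 31.5 → v = 5.61 m/s
t = (v − v₀)/a = (5.61 − 11.5)/-0.6 = 9.82 s

Phase 4 (decelerating): v₀ = 5.61 m/s, a = -1 m/s².
v = v₀ + at → t = (0 − 5.61) / -1 = 5.61 s
v² = v₀² + 2aΔx → Δx = (0² − 5.61²)/(2·-1) = 15.7 m
Total time = 22.0 + 14.0 + 9.82 + 5.61 = 51.4 s

51.4 s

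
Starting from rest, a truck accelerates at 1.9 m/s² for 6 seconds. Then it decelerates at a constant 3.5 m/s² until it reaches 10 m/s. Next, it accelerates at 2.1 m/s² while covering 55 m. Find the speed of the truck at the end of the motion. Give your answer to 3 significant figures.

Phase 1 (accelerating): v₀ = 0 m/s, a = 1.9 m/s².
v = v₀ + at = 0 + (1.9)(6) = 11.4 m/s
Δx = v₀t + ½at² = 0·6 + 0.5·1.9·6² = 34.2 m

Phase 2 (decelerating): v₀ = 11.4 m/s, a = -3.5 m/s².
v = v₀ + at → t = (10 − 11.4) / -3.5 = 0.400 s
v² = v₀² + 2aΔx → Δx = (10² − 11.4²)/(2·-3.5) = 4.28 m

Phase 3 (accelerating): v₀ = 10.0 m/s, a = 2.1 m/s².
v² = v₀² + 2aΔx = 10.0² + 2·2.1·55 = 331 → v = 18.2 m/s
t = (v − v₀)/a = (18.2 − 10.0)/2.1 = 3.90 s
Final speed = 18.2 m/s

18.2 m/s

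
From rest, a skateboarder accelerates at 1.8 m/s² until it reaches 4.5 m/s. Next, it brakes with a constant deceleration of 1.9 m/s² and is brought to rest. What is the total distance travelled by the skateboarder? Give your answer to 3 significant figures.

Phase 1 (accelerating): v₀ = 0 m/s, a = 1.8 m/s².
v = v₀ + at → t = (4.5 − 0) / 1.8 = 2.50 s
v² = v₀² + 2aΔx → Δx = (4.5² − 0²)/(2·1.8) = 5.62 m

Phase 2 (decelerating): v₀ = 4.50 m/s, a = -1.9 m/s².
v = v₀ + at → t = (0 − 4.50) / -1.9 = 2.37 s
v² = v₀² + 2aΔx → Δx = (0² − 4.50²)/(2·-1.9) = 5.33 m
Total distance = 5.62 + 5.33 = 11.0 m

11.0 m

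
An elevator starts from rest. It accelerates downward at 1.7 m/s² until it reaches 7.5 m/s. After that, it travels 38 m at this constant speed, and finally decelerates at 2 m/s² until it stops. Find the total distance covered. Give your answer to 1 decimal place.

68.6 m

Phase 1 (accelerating): v₀ = 0 m/s, a = 1.7 m/s².
v = v₀ + at → t = (7.5 − 0) / 1.7 = 4.41 s
v² = v₀² + 2aΔx → Δx = (7.5² − 0²)/(2·1.7) = 16.5 m

Phase 2 (constant speed): v₀ = 7.50 m/s, a = 0 m/s².
Constant speed: t = d/v = 38/7.50 = 5.07 s

Phase 3 (decelerating): v₀ = 7.50 m/s, a = -2 m/s².
v = v₀ + at → t = (0 − 7.50) / -2 = 3.75 s
v² = v₀² + 2aΔx → Δx = (0² − 7.50²)/(2·-2) = 14.1 m
Total distance = 16.5 + 38.0 + 14.1 = 68.6 m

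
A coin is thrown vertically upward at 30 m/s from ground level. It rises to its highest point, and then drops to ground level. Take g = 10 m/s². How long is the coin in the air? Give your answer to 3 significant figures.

Phase 1 (rising): v₀ = 30.0 m/s, a = -10 m/s².
v = v₀ + at → t = (0 − 30.0) / -10 = 3.00 s
v² = v₀² + 2aΔx → Δx = (0² − 30.0²)/(2·-10) = 45.0 m

Phase 2 (falling): v₀ = 0 m/s, a = -10 m/s².
Falls 45.0 m from rest: t = √(2·45.0/10) = 3.00 s; v = g·t = 30.0 m/s.
Total time = 3.00 + 3.00 = 6.00 s

6.00 s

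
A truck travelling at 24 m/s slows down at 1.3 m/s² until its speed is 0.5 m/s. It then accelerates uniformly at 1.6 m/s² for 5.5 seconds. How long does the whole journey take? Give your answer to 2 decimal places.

23.58 s

Phase 1 (decelerating): v₀ = 24.0 m/s, a = -1.3 m/s².
v = v₀ + at → t = (0.5 − 24.0) / -1.3 = 18.1 s
v² = v₀² + 2aΔx → Δx = (0.5² − 24.0²)/(2·-1.3) = 221 m

Phase 2 (accelerating): v₀ = 0.500 m/s, a = 1.6 m/s².
v = v₀ + at = 0.500 + (1.6)(5.5) = 9.30 m/s
Δx = v₀t + ½at² = 0.500·5.5 + 0.5·1.6·5.5² = 27.0 m
Total time = 18.1 + 5.50 = 23.6 s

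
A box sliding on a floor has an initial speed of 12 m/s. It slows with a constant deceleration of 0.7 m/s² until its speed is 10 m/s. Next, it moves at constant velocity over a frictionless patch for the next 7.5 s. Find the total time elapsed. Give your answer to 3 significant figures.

10.4 s

Phase 1 (decelerating): v₀ = 12.0 m/s, a = -0.7 m/s².
v = v₀ + at → t = (10 − 12.0) / -0.7 = 2.86 s
v² = v₀² + 2aΔx → Δx = (10² − 12.0²)/(2·-0.7) = 31.4 m

Phase 2 (constant speed): v₀ = 10.0 m/s, a = 0 m/s².
v = v₀ + at = 10.0 + (0)(7.5) = 10.0 m/s
Δx = v₀t + ½at² = 10.0·7.5 + 0.5·0·7.5² = 75.0 m
Total time = 2.86 + 7.50 = 10.4 s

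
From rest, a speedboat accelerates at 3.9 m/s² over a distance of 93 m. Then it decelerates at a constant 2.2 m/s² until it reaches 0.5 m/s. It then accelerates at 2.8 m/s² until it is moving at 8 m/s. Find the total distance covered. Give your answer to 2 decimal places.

269.19 m

Phase 1 (accelerating): v₀ = 0 m/s, a = 3.9 m/s².
v² = v₀² + 2aΔx = 0² + 2·3.9·93 = 725 → v = 26.9 m/s
t = (v − v₀)/a = (26.9 − 0)/3.9 = 6.91 s

Phase 2 (decelerating): v₀ = 26.9 m/s, a = -2.2 m/s².
v = v₀ + at → t = (0.5 − 26.9) / -2.2 = 12.0 s
v² = v₀² + 2aΔx → Δx = (0.5² − 26.9²)/(2·-2.2) = 165 m

Phase 3 (accelerating): v₀ = 0.500 m/s, a = 2.8 m/s².
v = v₀ + at → t = (8 − 0.500) / 2.8 = 2.68 s
v² = v₀² + 2aΔx → Δx = (8² − 0.500²)/(2·2.8) = 11.4 m
Total distance = 93.0 + 165 + 11.4 = 269 m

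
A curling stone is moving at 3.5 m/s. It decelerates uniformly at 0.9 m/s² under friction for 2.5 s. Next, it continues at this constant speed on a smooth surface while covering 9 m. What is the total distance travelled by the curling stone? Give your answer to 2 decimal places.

Phase 1 (decelerating): v₀ = 3.50 m/s, a = -0.9 m/s².
v = v₀ + at = 3.50 + (-0.9)(2.5) = 1.25 m/s
Δx = v₀t + ½at² = 3.50·2.5 + 0.5·-0.9·2.5² = 5.94 m

Phase 2 (constant speed): v₀ = 1.25 m/s, a = 0 m/s².
Constant speed: t = d/v = 9/1.25 = 7.20 s
Total distance = 5.94 + 9.00 = 14.9 m

14.94 m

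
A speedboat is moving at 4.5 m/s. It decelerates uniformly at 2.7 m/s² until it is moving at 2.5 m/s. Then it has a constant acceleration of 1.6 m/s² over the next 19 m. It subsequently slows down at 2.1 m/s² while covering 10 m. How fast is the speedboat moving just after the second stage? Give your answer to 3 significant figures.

Phase 1 (decelerating): v₀ = 4.50 m/s, a = -2.7 m/s².
v = v₀ + at → t = (2.5 − 4.50) / -2.7 = 0.741 s
v² = v₀² + 2aΔx → Δx = (2.5² − 4.50²)/(2·-2.7) = 2.59 m

Phase 2 (accelerating): v₀ = 2.50 m/s, a = 1.6 m/s².
v² = v₀² + 2aΔx = 2.50² + 2·1.6·19 = 67.1 → v = 8.19 m/s
t = (v − v₀)/a = (8.19 − 2.50)/1.6 = 3.56 s
Speed at end of phase 2 = 8.19 m/s

8.19 m/s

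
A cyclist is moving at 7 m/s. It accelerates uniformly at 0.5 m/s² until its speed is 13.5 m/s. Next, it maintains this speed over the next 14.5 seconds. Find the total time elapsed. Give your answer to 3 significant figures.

27.5 s

Phase 1 (accelerating): v₀ = 7.00 m/s, a = 0.5 m/s².
v = v₀ + at → t = (13.5 − 7.00) / 0.5 = 13.0 s
v² = v₀² + 2aΔx → Δx = (13.5² − 7.00²)/(2·0.5) = 133 m

Phase 2 (constant speed): v₀ = 13.5 m/s, a = 0 m/s².
v = v₀ + at = 13.5 + (0)(14.5) = 13.5 m/s
Δx = v₀t + ½at² = 13.5·14.5 + 0.5·0·14.5² = 196 m
Total time = 13.0 + 14.5 = 27.5 s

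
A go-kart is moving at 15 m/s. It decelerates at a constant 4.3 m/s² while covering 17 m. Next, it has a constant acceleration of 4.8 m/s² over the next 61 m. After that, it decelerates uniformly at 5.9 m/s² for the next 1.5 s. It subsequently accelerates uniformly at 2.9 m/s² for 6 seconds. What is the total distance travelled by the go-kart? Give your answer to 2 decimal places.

Phase 1 (decelerating): v₀ = 15.0 m/s, a = -4.3 m/s².
v² = v₀² + 2aΔx = 15.0² + 2·-4.3·17 = 78.8 → v = 8.88 m/s
t = (v − v₀)/a = (8.88 − 15.0)/-4.3 = 1.42 s

Phase 2 (accelerating): v₀ = 8.88 m/s, a = 4.8 m/s².
v² = v₀² + 2aΔx = 8.88² + 2·4.8·61 = 664 → v = 25.8 m/s
t = (v − v₀)/a = (25.8 − 8.88)/4.8 = 3.52 s

Phase 3 (decelerating): v₀ = 25.8 m/s, a = -5.9 m/s².
v = v₀ + at = 25.8 + (-5.9)(1.5) = 16.9 m/s
Δx = v₀t + ½at² = 25.8·1.5 + 0.5·-5.9·1.5² = 32.0 m

Phase 4 (accelerating): v₀ = 16.9 m/s, a = 2.9 m/s².
v = v₀ + at = 16.9 + (2.9)(6) = 34.3 m/s
Δx = v₀t + ½at² = 16.9·6 + 0.5·2.9·6² = 154 m
Total distance = 17.0 + 61.0 + 32.0 + 154 = 264 m

263.78 m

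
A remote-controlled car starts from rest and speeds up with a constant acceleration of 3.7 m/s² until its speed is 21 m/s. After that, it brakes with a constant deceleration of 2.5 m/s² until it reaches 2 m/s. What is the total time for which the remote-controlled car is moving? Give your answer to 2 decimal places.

13.28 s

Phase 1 (accelerating): v₀ = 0 m/s, a = 3.7 m/s².
v = v₀ + at → t = (21 − 0) / 3.7 = 5.68 s
v² = v₀² + 2aΔx → Δx = (21² − 0²)/(2·3.7) = 59.6 m

Phase 2 (decelerating): v₀ = 21.0 m/s, a = -2.5 m/s².
v = v₀ + at → t = (2 − 21.0) / -2.5 = 7.60 s
v² = v₀² + 2aΔx → Δx = (2² − 21.0²)/(2·-2.5) = 87.4 m
Total time = 5.68 + 7.60 = 13.3 s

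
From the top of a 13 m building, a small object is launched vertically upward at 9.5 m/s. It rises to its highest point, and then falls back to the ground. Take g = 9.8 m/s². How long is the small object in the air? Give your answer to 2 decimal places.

Phase 1 (rising): v₀ = 9.50 m/s, a = -9.8 m/s².
v = v₀ + at → t = (0 − 9.50) / -9.8 = 0.969 s
v² = v₀² + 2aΔx → Δx = (0² − 9.50²)/(2·-9.8) = 4.60 m

Phase 2 (falling): v₀ = 0 m/s, a = -9.8 m/s².
Falls 17.6 m from rest: t = √(2·17.6/9.8) = 1.90 s; v = g·t = 18.6 m/s.
Total time = 0.969 + 1.90 = 2.86 s

2.86 s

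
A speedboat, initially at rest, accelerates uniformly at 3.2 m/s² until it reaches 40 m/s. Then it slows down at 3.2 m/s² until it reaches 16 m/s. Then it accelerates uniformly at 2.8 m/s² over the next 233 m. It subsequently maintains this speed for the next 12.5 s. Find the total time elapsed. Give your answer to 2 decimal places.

Phase 1 (accelerating): v₀ = 0 m/s, a = 3.2 m/s².
v = v₀ + at → t = (40 − 0) / 3.2 = 12.5 s
v² = v₀² + 2aΔx → Δx = (40² − 0²)/(2·3.2) = 250 m

Phase 2 (decelerating): v₀ = 40.0 m/s, a = -3.2 m/s².
v = v₀ + at → t = (16 − 40.0) / -3.2 = 7.50 s
v² = v₀² + 2aΔx → Δx = (16² − 40.0²)/(2·-3.2) = 210 m

Phase 3 (accelerating): v₀ = 16.0 m/s, a = 2.8 m/s².
v² = v₀² + 2aΔx = 16.0² + 2·2.8·233 = 1560 → v = 39.5 m/s
t = (v − v₀)/a = (39.5 − 16.0)/2.8 = 8.40 s

Phase 4 (constant speed): v₀ = 39.5 m/s, a = 0 m/s².
v = v₀ + at = 39.5 + (0)(12.5) = 39.5 m/s
Δx = v₀t + ½at² = 39.5·12.5 + 0.5·0·12.5² = 494 m
Total time = 12.5 + 7.50 + 8.40 + 12.5 = 40.9 s

40.90 s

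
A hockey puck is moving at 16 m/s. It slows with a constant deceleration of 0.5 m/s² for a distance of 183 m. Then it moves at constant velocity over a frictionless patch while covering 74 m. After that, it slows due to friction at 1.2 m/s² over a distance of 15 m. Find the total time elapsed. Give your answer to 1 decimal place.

Phase 1 (decelerating): v₀ = 16.0 m/s, a = -0.5 m/s².
v² = v₀² + 2aΔx = 16.0² + 2·-0.5·183 = 73.0 → v = 8.54 m/s
t = (v − v₀)/a = (8.54 − 16.0)/-0.5 = 14.9 s

Phase 2 (constant speed): v₀ = 8.54 m/s, a = 0 m/s².
Constant speed: t = d/v = 74/8.54 = 8.66 s

Phase 3 (decelerating): v₀ = 8.54 m/s, a = -1.2 m/s².
v² = v₀² + 2aΔx = 8.54² + 2·-1.2·15 = 37.0 → v = 6.08 m/s
t = (v − v₀)/a = (6.08 − 8.54)/-1.2 = 2.05 s
Total time = 14.9 + 8.66 + 2.05 = 25.6 s

25.6 s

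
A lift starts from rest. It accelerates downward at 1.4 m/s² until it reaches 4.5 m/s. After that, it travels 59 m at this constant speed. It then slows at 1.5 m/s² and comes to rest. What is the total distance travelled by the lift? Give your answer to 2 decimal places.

72.98 m

Phase 1 (accelerating): v₀ = 0 m/s, a = 1.4 m/s².
v = v₀ + at → t = (4.5 − 0) / 1.4 = 3.21 s
v² = v₀² + 2aΔx → Δx = (4.5² − 0²)/(2·1.4) = 7.23 m

Phase 2 (constant speed): v₀ = 4.50 m/s, a = 0 m/s².
Constant speed: t = d/v = 59/4.50 = 13.1 s

Phase 3 (decelerating): v₀ = 4.50 m/s, a = -1.5 m/s².
v = v₀ + at → t = (0 − 4.50) / -1.5 = 3.00 s
v² = v₀² + 2aΔx → Δx = (0² − 4.50²)/(2·-1.5) = 6.75 m
Total distance = 7.23 + 59.0 + 6.75 = 73.0 m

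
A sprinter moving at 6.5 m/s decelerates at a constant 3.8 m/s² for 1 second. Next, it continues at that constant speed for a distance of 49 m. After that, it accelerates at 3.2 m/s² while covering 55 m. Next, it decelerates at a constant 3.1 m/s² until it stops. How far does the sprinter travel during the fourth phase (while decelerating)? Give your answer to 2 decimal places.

Phase 1 (decelerating): v₀ = 6.50 m/s, a = -3.8 m/s².
v = v₀ + at = 6.50 + (-3.8)(1) = 2.70 m/s
Δx = v₀t + ½at² = 6.50·1 + 0.5·-3.8·1² = 4.60 m

Phase 2 (constant speed): v₀ = 2.70 m/s, a = 0 m/s².
Constant speed: t = d/v = 49/2.70 = 18.1 s

Phase 3 (accelerating): v₀ = 2.70 m/s, a = 3.2 m/s².
v² = v₀² + 2aΔx = 2.70² + 2·3.2·55 = 359 → v = 19.0 m/s
t = (v − v₀)/a = (19.0 − 2.70)/3.2 = 5.08 s

Phase 4 (decelerating): v₀ = 19.0 m/s, a = -3.1 m/s².
v = v₀ + at → t = (0 − 19.0) / -3.1 = 6.11 s
v² = v₀² + 2aΔx → Δx = (0² − 19.0²)/(2·-3.1) = 57.9 m
Distance in phase 4 = 57.9 m

57.95 m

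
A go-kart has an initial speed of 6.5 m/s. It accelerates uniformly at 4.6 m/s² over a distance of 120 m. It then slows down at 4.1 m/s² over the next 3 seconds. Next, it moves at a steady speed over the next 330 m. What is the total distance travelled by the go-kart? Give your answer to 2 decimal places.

Phase 1 (accelerating): v₀ = 6.50 m/s, a = 4.6 m/s².
v² = v₀² + 2aΔx = 6.50² + 2·4.6·120 = 1150 → v = 33.9 m/s
t = (v − v₀)/a = (33.9 − 6.50)/4.6 = 5.95 s

Phase 2 (decelerating): v₀ = 33.9 m/s, a = -4.1 m/s².
v = v₀ + at = 33.9 + (-4.1)(3) = 21.6 m/s
Δx = v₀t + ½at² = 33.9·3 + 0.5·-4.1·3² = 83.1 m

Phase 3 (constant speed): v₀ = 21.6 m/s, a = 0 m/s².
Constant speed: t = d/v = 330/21.6 = 15.3 s
Total distance = 120 + 83.1 + 330 = 533 m

533.12 m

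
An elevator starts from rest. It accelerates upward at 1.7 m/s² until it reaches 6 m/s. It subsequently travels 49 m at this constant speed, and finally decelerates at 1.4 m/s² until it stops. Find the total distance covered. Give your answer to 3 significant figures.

72.4 m

Phase 1 (accelerating): v₀ = 0 m/s, a = 1.7 m/s².
v = v₀ + at → t = (6 − 0) / 1.7 = 3.53 s
v² = v₀² + 2aΔx → Δx = (6² − 0²)/(2·1.7) = 10.6 m

Phase 2 (constant speed): v₀ = 6.00 m/s, a = 0 m/s².
Constant speed: t = d/v = 49/6.00 = 8.17 s

Phase 3 (decelerating): v₀ = 6.00 m/s, a = -1.4 m/s².
v = v₀ + at → t = (0 − 6.00) / -1.4 = 4.29 s
v² = v₀² + 2aΔx → Δx = (0² − 6.00²)/(2·-1.4) = 12.9 m
Total distance = 10.6 + 49.0 + 12.9 = 72.4 m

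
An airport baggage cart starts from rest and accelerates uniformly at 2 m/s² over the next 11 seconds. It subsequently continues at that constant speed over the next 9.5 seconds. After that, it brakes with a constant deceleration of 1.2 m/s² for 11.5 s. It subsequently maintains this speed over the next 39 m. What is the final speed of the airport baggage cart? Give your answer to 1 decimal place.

8.2 m/s

Phase 1 (accelerating): v₀ = 0 m/s, a = 2 m/s².
v = v₀ + at = 0 + (2)(11) = 22.0 m/s
Δx = v₀t + ½at² = 0·11 + 0.5·2·11² = 121 m

Phase 2 (constant speed): v₀ = 22.0 m/s, a = 0 m/s².
v = v₀ + at = 22.0 + (0)(9.5) = 22.0 m/s
Δx = v₀t + ½at² = 22.0·9.5 + 0.5·0·9.5² = 209 m

Phase 3 (decelerating): v₀ = 22.0 m/s, a = -1.2 m/s².
v = v₀ + at = 22.0 + (-1.2)(11.5) = 8.20 m/s
Δx = v₀t + ½at² = 22.0·11.5 + 0.5·-1.2·11.5² = 174 m

Phase 4 (constant speed): v₀ = 8.20 m/s, a = 0 m/s².
Constant speed: t = d/v = 39/8.20 = 4.76 s
Final speed = 8.20 m/s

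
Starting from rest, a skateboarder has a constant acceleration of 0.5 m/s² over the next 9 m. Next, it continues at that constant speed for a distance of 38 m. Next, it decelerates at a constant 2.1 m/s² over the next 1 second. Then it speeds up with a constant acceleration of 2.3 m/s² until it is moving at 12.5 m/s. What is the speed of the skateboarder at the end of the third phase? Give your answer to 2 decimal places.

Phase 1 (accelerating): v₀ = 0 m/s, a = 0.5 m/s².
v² = v₀² + 2aΔx = 0² + 2·0.5·9 = 9.00 → v = 3.00 m/s
t = (v − v₀)/a = (3.00 − 0)/0.5 = 6.00 s

Phase 2 (constant speed): v₀ = 3.00 m/s, a = 0 m/s².
Constant speed: t = d/v = 38/3.00 = 12.7 s

Phase 3 (decelerating): v₀ = 3.00 m/s, a = -2.1 m/s².
v = v₀ + at = 3.00 + (-2.1)(1) = 0.900 m/s
Δx = v₀t + ½at² = 3.00·1 + 0.5·-2.1·1² = 1.95 m
Speed at end of phase 3 = 0.900 m/s

0.90 m/s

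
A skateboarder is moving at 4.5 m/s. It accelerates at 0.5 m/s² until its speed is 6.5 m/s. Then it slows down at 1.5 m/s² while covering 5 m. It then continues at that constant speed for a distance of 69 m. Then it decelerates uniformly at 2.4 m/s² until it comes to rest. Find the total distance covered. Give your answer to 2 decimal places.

101.68 m

Phase 1 (accelerating): v₀ = 4.50 m/s, a = 0.5 m/s².
v = v₀ + at → t = (6.5 − 4.50) / 0.5 = 4.00 s
v² = v₀² + 2aΔx → Δx = (6.5² − 4.50²)/(2·0.5) = 22.0 m

Phase 2 (decelerating): v₀ = 6.50 m/s, a = -1.5 m/s².
v² = v₀² + 2aΔx = 6.50² + 2·-1.5·5 = 27.2 → v = 5.22 m/s
t = (v − v₀)/a = (5.22 − 6.50)/-1.5 = 0.853 s

Phase 3 (constant speed): v₀ = 5.22 m/s, a = 0 m/s².
Constant speed: t = d/v = 69/5.22 = 13.2 s

Phase 4 (decelerating): v₀ = 5.22 m/s, a = -2.4 m/s².
v = v₀ + at → t = (0 − 5.22) / -2.4 = 2.18 s
v² = v₀² + 2aΔx → Δx = (0² − 5.22²)/(2·-2.4) = 5.68 m
Total distance = 22.0 + 5.00 + 69.0 + 5.68 = 102 m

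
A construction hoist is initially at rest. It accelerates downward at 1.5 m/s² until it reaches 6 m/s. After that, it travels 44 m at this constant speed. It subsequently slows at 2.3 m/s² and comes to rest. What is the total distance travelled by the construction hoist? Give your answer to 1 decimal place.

63.8 m

Phase 1 (accelerating): v₀ = 0 m/s, a = 1.5 m/s².
v = v₀ + at → t = (6 − 0) / 1.5 = 4.00 s
v² = v₀² + 2aΔx → Δx = (6² − 0²)/(2·1.5) = 12.0 m

Phase 2 (constant speed): v₀ = 6.00 m/s, a = 0 m/s².
Constant speed: t = d/v = 44/6.00 = 7.33 s

Phase 3 (decelerating): v₀ = 6.00 m/s, a = -2.3 m/s².
v = v₀ + at → t = (0 − 6.00) / -2.3 = 2.61 s
v² = v₀² + 2aΔx → Δx = (0² − 6.00²)/(2·-2.3) = 7.83 m
Total distance = 12.0 + 44.0 + 7.83 = 63.8 m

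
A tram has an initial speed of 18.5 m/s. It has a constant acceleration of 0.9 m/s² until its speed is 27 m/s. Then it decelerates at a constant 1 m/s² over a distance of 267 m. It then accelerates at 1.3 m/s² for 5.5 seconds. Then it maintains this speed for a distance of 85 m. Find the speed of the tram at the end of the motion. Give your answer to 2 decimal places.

Phase 1 (accelerating): v₀ = 18.5 m/s, a = 0.9 m/s².
v = v₀ + at → t = (27 − 18.5) / 0.9 = 9.44 s
v² = v₀² + 2aΔx → Δx = (27² − 18.5²)/(2·0.9) = 215 m

Phase 2 (decelerating): v₀ = 27.0 m/s, a = -1 m/s².
v² = v₀² + 2aΔx = 27.0² + 2·-1·267 = 195 → v = 14.0 m/s
t = (v − v₀)/a = (14.0 − 27.0)/-1 = 13.0 s

Phase 3 (accelerating): v₀ = 14.0 m/s, a = 1.3 m/s².
v = v₀ + at = 14.0 + (1.3)(5.5) = 21.1 m/s
Δx = v₀t + ½at² = 14.0·5.5 + 0.5·1.3·5.5² = 96.5 m

Phase 4 (constant speed): v₀ = 21.1 m/s, a = 0 m/s².
Constant speed: t = d/v = 85/21.1 = 4.03 s
Final speed = 21.1 m/s

21.11 m/s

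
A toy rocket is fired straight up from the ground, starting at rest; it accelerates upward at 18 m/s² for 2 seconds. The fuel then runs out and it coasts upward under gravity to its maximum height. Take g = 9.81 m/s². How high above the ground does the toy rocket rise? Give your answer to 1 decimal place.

102.1 m

Phase 1 (powered ascent): v₀ = 0 m/s, a = 18 m/s².
v = v₀ + at = 0 + (18)(2) = 36.0 m/s
Δx = v₀t + ½at² = 0·2 + 0.5·18·2² = 36.0 m

Phase 2 (coasting upward): v₀ = 36.0 m/s, a = -9.81 m/s².
v = v₀ + at → t = (0 − 36.0) / -9.81 = 3.67 s
v² = v₀² + 2aΔx → Δx = (0² − 36.0²)/(2·-9.81) = 66.1 m
Maximum height = 36.0 + 66.1 = 102 m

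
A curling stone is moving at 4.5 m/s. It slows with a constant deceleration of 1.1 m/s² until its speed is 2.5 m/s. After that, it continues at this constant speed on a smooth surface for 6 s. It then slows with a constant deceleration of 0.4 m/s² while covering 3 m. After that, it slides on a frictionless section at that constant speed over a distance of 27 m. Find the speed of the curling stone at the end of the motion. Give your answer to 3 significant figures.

1.96 m/s

Phase 1 (decelerating): v₀ = 4.50 m/s, a = -1.1 m/s².
v = v₀ + at → t = (2.5 − 4.50) / -1.1 = 1.82 s
v² = v₀² + 2aΔx → Δx = (2.5² − 4.50²)/(2·-1.1) = 6.36 m

Phase 2 (constant speed): v₀ = 2.50 m/s, a = 0 m/s².
v = v₀ + at = 2.50 + (0)(6) = 2.50 m/s
Δx = v₀t + ½at² = 2.50·6 + 0.5·0·6² = 15.0 m

Phase 3 (decelerating): v₀ = 2.50 m/s, a = -0.4 m/s².
v² = v₀² + 2aΔx = 2.50² + 2·-0.4·3 = 3.85 → v = 1.96 m/s
t = (v − v₀)/a = (1.96 − 2.50)/-0.4 = 1.34 s

Phase 4 (constant speed): v₀ = 1.96 m/s, a = 0 m/s².
Constant speed: t = d/v = 27/1.96 = 13.8 s
Final speed = 1.96 m/s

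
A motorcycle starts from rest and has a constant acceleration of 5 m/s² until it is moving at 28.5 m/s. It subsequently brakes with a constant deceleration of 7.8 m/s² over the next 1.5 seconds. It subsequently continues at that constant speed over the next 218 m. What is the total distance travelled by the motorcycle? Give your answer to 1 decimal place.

333.2 m

Phase 1 (accelerating): v₀ = 0 m/s, a = 5 m/s².
v = v₀ + at → t = (28.5 − 0) / 5 = 5.70 s
v² = v₀² + 2aΔx → Δx = (28.5² − 0²)/(2·5) = 81.2 m

Phase 2 (decelerating): v₀ = 28.5 m/s, a = -7.8 m/s².
v = v₀ + at = 28.5 + (-7.8)(1.5) = 16.8 m/s
Δx = v₀t + ½at² = 28.5·1.5 + 0.5·-7.8·1.5² = 34.0 m

Phase 3 (constant speed): v₀ = 16.8 m/s, a = 0 m/s².
Constant speed: t = d/v = 218/16.8 = 13.0 s
Total distance = 81.2 + 34.0 + 218 = 333 m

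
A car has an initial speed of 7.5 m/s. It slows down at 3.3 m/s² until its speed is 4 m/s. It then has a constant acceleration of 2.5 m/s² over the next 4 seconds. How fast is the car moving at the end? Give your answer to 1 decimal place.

Phase 1 (decelerating): v₀ = 7.50 m/s, a = -3.3 m/s².
v = v₀ + at → t = (4 − 7.50) / -3.3 = 1.06 s
v² = v₀² + 2aΔx → Δx = (4² − 7.50²)/(2·-3.3) = 6.10 m

Phase 2 (accelerating): v₀ = 4.00 m/s, a = 2.5 m/s².
v = v₀ + at = 4.00 + (2.5)(4) = 14.0 m/s
Δx = v₀t + ½at² = 4.00·4 + 0.5·2.5·4² = 36.0 m
Final speed = 14.0 m/s

14.0 m/s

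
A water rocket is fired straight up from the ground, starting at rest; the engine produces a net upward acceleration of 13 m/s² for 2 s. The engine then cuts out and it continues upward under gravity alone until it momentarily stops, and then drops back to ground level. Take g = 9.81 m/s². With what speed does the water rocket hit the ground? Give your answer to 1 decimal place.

Phase 1 (powered ascent): v₀ = 0 m/s, a = 13 m/s².
v = v₀ + at = 0 + (13)(2) = 26.0 m/s
Δx = v₀t + ½at² = 0·2 + 0.5·13·2² = 26.0 m

Phase 2 (coasting upward): v₀ = 26.0 m/s, a = -9.81 m/s².
v = v₀ + at → t = (0 − 26.0) / -9.81 = 2.65 s
v² = v₀² + 2aΔx → Δx = (0² − 26.0²)/(2·-9.81) = 34.5 m

Phase 3 (free fall): v₀ = 0 m/s, a = -9.81 m/s².
Falls 60.5 m from rest: t = √(2·60.5/9.81) = 3.51 s; v = g·t = 34.4 m/s.
Impact speed = 34.4 m/s

34.4 m/s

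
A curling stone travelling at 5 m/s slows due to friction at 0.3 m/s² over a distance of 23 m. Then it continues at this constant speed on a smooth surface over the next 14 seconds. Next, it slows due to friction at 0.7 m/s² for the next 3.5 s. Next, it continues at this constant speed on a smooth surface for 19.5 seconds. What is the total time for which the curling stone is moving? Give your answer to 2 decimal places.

Phase 1 (decelerating): v₀ = 5.00 m/s, a = -0.3 m/s².
v² = v₀² + 2aΔx = 5.00² + 2·-0.3·23 = 11.2 → v = 3.35 m/s
t = (v − v₀)/a = (3.35 − 5.00)/-0.3 = 5.51 s

Phase 2 (constant speed): v₀ = 3.35 m/s, a = 0 m/s².
v = v₀ + at = 3.35 + (0)(14) = 3.35 m/s
Δx = v₀t + ½at² = 3.35·14 + 0.5·0·14² = 46.9 m

Phase 3 (decelerating): v₀ = 3.35 m/s, a = -0.7 m/s².
v = v₀ + at = 3.35 + (-0.7)(3.5) = 0.897 m/s
Δx = v₀t + ½at² = 3.35·3.5 + 0.5·-0.7·3.5² = 7.43 m

Phase 4 (constant speed): v₀ = 0.897 m/s, a = 0 m/s².
v = v₀ + at = 0.897 + (0)(19.5) = 0.897 m/s
Δx = v₀t + ½at² = 0.897·19.5 + 0.5·0·19.5² = 17.5 m
Total time = 5.51 + 14.0 + 3.50 + 19.5 = 42.5 s

42.51 s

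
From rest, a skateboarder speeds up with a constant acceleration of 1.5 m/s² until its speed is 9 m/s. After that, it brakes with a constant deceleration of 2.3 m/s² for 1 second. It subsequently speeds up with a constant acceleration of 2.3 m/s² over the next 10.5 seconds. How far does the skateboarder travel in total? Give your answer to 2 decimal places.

Phase 1 (accelerating): v₀ = 0 m/s, a = 1.5 m/s².
v = v₀ + at → t = (9 − 0) / 1.5 = 6.00 s
v² = v₀² + 2aΔx → Δx = (9² − 0²)/(2·1.5) = 27.0 m

Phase 2 (decelerating): v₀ = 9.00 m/s, a = -2.3 m/s².
v = v₀ + at = 9.00 + (-2.3)(1) = 6.70 m/s
Δx = v₀t + ½at² = 9.00·1 + 0.5·-2.3·1² = 7.85 m

Phase 3 (accelerating): v₀ = 6.70 m/s, a = 2.3 m/s².
v = v₀ + at = 6.70 + (2.3)(10.5) = 30.8 m/s
Δx = v₀t + ½at² = 6.70·10.5 + 0.5·2.3·10.5² = 197 m
Total distance = 27.0 + 7.85 + 197 = 232 m

231.99 m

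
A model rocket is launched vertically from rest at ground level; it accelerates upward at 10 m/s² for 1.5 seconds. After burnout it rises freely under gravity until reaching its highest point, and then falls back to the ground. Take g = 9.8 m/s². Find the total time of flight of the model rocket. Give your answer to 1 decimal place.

Phase 1 (powered ascent): v₀ = 0 m/s, a = 10 m/s².
v = v₀ + at = 0 + (10)(1.5) = 15.0 m/s
Δx = v₀t + ½at² = 0·1.5 + 0.5·10·1.5² = 11.2 m

Phase 2 (coasting upward): v₀ = 15.0 m/s, a = -9.8 m/s².
v = v₀ + at → t = (0 − 15.0) / -9.8 = 1.53 s
v² = v₀² + 2aΔx → Δx = (0² − 15.0²)/(2·-9.8) = 11.5 m

Phase 3 (free fall): v₀ = 0 m/s, a = -9.8 m/s².
Falls 22.7 m from rest: t = √(2·22.7/9.8) = 2.15 s; v = g·t = 21.1 m/s.
Total time = 1.50 + 1.53 + 2.15 = 5.18 s

5.2 s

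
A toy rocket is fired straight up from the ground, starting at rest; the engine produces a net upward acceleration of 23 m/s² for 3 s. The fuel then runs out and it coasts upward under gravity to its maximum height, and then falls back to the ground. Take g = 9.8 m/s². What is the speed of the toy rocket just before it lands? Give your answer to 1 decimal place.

82.4 m/s

Phase 1 (powered ascent): v₀ = 0 m/s, a = 23 m/s².
v = v₀ + at = 0 + (23)(3) = 69.0 m/s
Δx = v₀t + ½at² = 0·3 + 0.5·23·3² = 104 m

Phase 2 (coasting upward): v₀ = 69.0 m/s, a = -9.8 m/s².
v = v₀ + at → t = (0 − 69.0) / -9.8 = 7.04 s
v² = v₀² + 2aΔx → Δx = (0² − 69.0²)/(2·-9.8) = 243 m

Phase 3 (free fall): v₀ = 0 m/s, a = -9.8 m/s².
Falls 346 m from rest: t = √(2·346/9.8) = 8.41 s; v = g·t = 82.4 m/s.
Impact speed = 82.4 m/s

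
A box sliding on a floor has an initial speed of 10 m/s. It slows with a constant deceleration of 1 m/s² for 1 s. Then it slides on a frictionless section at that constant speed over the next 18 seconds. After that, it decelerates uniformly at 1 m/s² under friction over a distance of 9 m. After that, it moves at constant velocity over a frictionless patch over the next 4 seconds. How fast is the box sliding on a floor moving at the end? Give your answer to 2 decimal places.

Phase 1 (decelerating): v₀ = 10.0 m/s, a = -1 m/s².
v = v₀ + at = 10.0 + (-1)(1) = 9.00 m/s
Δx = v₀t + ½at² = 10.0·1 + 0.5·-1·1² = 9.50 m

Phase 2 (constant speed): v₀ = 9.00 m/s, a = 0 m/s².
v = v₀ + at = 9.00 + (0)(18) = 9.00 m/s
Δx = v₀t + ½at² = 9.00·18 + 0.5·0·18² = 162 m

Phase 3 (decelerating): v₀ = 9.00 m/s, a = -1 m/s².
v² = v₀² + 2aΔx = 9.00² + 2·-1·9 = 63.0 → v = 7.94 m/s
t = (v − v₀)/a = (7.94 − 9.00)/-1 = 1.06 s

Phase 4 (constant speed): v₀ = 7.94 m/s, a = 0 m/s².
v = v₀ + at = 7.94 + (0)(4) = 7.94 m/s
Δx = v₀t + ½at² = 7.94·4 + 0.5·0·4² = 31.7 m
Final speed = 7.94 m/s

7.94 m/s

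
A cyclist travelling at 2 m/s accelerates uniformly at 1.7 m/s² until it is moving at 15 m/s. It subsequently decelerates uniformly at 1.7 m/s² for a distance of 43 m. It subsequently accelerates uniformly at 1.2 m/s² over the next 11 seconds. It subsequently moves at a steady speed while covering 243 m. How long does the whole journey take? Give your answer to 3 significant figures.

Phase 1 (accelerating): v₀ = 2.00 m/s, a = 1.7 m/s².
v = v₀ + at → t = (15 − 2.00) / 1.7 = 7.65 s
v² = v₀² + 2aΔx → Δx = (15² − 2.00²)/(2·1.7) = 65.0 m

Phase 2 (decelerating): v₀ = 15.0 m/s, a = -1.7 m/s².
v² = v₀² + 2aΔx = 15.0² + 2·-1.7·43 = 78.8 → v = 8.88 m/s
t = (v − v₀)/a = (8.88 − 15.0)/-1.7 = 3.60 s

Phase 3 (accelerating): v₀ = 8.88 m/s, a = 1.2 m/s².
v = v₀ + at = 8.88 + (1.2)(11) = 22.1 m/s
Δx = v₀t + ½at² = 8.88·11 + 0.5·1.2·11² = 170 m

Phase 4 (constant speed): v₀ = 22.1 m/s, a = 0 m/s².
Constant speed: t = d/v = 243/22.1 = 11.0 s
Total time = 7.65 + 3.60 + 11.0 + 11.0 = 33.3 s

33.3 s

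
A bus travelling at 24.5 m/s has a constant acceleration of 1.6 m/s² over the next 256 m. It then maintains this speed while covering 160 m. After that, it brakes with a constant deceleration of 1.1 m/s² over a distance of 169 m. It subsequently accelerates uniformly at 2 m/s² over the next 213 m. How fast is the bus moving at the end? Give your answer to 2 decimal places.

Phase 1 (accelerating): v₀ = 24.5 m/s, a = 1.6 m/s².
v² = v₀² + 2aΔx = 24.5² + 2·1.6·256 = 1420 → v = 37.7 m/s
t = (v − v₀)/a = (37.7 − 24.5)/1.6 = 8.23 s

Phase 2 (constant speed): v₀ = 37.7 m/s, a = 0 m/s².
Constant speed: t = d/v = 160/37.7 = 4.25 s

Phase 3 (decelerating): v₀ = 37.7 m/s, a = -1.1 m/s².
v² = v₀² + 2aΔx = 37.7² + 2·-1.1·169 = 1050 → v = 32.4 m/s
t = (v − v₀)/a = (32.4 − 37.7)/-1.1 = 4.83 s

Phase 4 (accelerating): v₀ = 32.4 m/s, a = 2 m/s².
v² = v₀² + 2aΔx = 32.4² + 2·2·213 = 1900 → v = 43.6 m/s
t = (v − v₀)/a = (43.6 − 32.4)/2 = 5.61 s
Final speed = 43.6 m/s

43.58 m/s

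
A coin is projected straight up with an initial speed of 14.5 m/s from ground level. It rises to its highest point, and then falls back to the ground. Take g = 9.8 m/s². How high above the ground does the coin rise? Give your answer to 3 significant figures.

10.7 m

Phase 1 (rising): v₀ = 14.5 m/s, a = -9.8 m/s².
v = v₀ + at → t = (0 − 14.5) / -9.8 = 1.48 s
v² = v₀² + 2aΔx → Δx = (0² − 14.5²)/(2·-9.8) = 10.7 m
Maximum height = 10.7 m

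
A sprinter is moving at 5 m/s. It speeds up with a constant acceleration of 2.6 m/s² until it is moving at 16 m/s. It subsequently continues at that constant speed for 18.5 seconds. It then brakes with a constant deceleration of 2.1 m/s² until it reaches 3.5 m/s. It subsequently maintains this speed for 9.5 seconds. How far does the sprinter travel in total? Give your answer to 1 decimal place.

Phase 1 (accelerating): v₀ = 5.00 m/s, a = 2.6 m/s².
v = v₀ + at → t = (16 − 5.00) / 2.6 = 4.23 s
v² = v₀² + 2aΔx → Δx = (16² − 5.00²)/(2·2.6) = 44.4 m

Phase 2 (constant speed): v₀ = 16.0 m/s, a = 0 m/s².
v = v₀ + at = 16.0 + (0)(18.5) = 16.0 m/s
Δx = v₀t + ½at² = 16.0·18.5 + 0.5·0·18.5² = 296 m

Phase 3 (decelerating): v₀ = 16.0 m/s, a = -2.1 m/s².
v = v₀ + at → t = (3.5 − 16.0) / -2.1 = 5.95 s
v² = v₀² + 2aΔx → Δx = (3.5² − 16.0²)/(2·-2.1) = 58.0 m

Phase 4 (constant speed): v₀ = 3.50 m/s, a = 0 m/s².
v = v₀ + at = 3.50 + (0)(9.5) = 3.50 m/s
Δx = v₀t + ½at² = 3.50·9.5 + 0.5·0·9.5² = 33.2 m
Total distance = 44.4 + 296 + 58.0 + 33.2 = 432 m

431.7 m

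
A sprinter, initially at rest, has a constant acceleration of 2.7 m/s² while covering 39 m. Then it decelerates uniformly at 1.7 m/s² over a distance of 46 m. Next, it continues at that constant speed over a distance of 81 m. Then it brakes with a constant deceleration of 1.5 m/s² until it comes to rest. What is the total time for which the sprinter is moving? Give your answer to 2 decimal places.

25.49 s

Phase 1 (accelerating): v₀ = 0 m/s, a = 2.7 m/s².
v² = v₀² + 2aΔx = 0² + 2·2.7·39 = 211 → v = 14.5 m/s
t = (v − v₀)/a = (14.5 − 0)/2.7 = 5.37 s

Phase 2 (decelerating): v₀ = 14.5 m/s, a = -1.7 m/s².
v² = v₀² + 2aΔx = 14.5² + 2·-1.7·46 = 54.2 → v = 7.36 m/s
t = (v − v₀)/a = (7.36 − 14.5)/-1.7 = 4.21 s

Phase 3 (constant speed): v₀ = 7.36 m/s, a = 0 m/s².
Constant speed: t = d/v = 81/7.36 = 11.0 s

Phase 4 (decelerating): v₀ = 7.36 m/s, a = -1.5 m/s².
v = v₀ + at → t = (0 − 7.36) / -1.5 = 4.91 s
v² = v₀² + 2aΔx → Δx = (0² − 7.36²)/(2·-1.5) = 18.1 m
Total time = 5.37 + 4.21 + 11.0 + 4.91 = 25.5 s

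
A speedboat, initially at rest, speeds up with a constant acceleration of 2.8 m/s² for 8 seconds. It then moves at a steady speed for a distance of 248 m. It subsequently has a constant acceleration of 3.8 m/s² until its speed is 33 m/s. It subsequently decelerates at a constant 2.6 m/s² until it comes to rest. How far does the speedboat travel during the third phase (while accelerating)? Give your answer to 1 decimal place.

77.3 m

Phase 1 (accelerating): v₀ = 0 m/s, a = 2.8 m/s².
v = v₀ + at = 0 + (2.8)(8) = 22.4 m/s
Δx = v₀t + ½at² = 0·8 + 0.5·2.8·8² = 89.6 m

Phase 2 (constant speed): v₀ = 22.4 m/s, a = 0 m/s².
Constant speed: t = d/v = 248/22.4 = 11.1 s

Phase 3 (accelerating): v₀ = 22.4 m/s, a = 3.8 m/s².
v = v₀ + at → t = (33 − 22.4) / 3.8 = 2.79 s
v² = v₀² + 2aΔx → Δx = (33² − 22.4²)/(2·3.8) = 77.3 m
Distance in phase 3 = 77.3 m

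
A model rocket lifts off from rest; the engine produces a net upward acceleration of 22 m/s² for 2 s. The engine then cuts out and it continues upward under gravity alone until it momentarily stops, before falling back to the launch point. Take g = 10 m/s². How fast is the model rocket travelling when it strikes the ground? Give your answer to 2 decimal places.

Phase 1 (powered ascent): v₀ = 0 m/s, a = 22 m/s².
v = v₀ + at = 0 + (22)(2) = 44.0 m/s
Δx = v₀t + ½at² = 0·2 + 0.5·22·2² = 44.0 m

Phase 2 (coasting upward): v₀ = 44.0 m/s, a = -10 m/s².
v = v₀ + at → t = (0 − 44.0) / -10 = 4.40 s
v² = v₀² + 2aΔx → Δx = (0² − 44.0²)/(2·-10) = 96.8 m

Phase 3 (free fall): v₀ = 0 m/s, a = -10 m/s².
Falls 141 m from rest: t = √(2·141/10) = 5.31 s; v = g·t = 53.1 m/s.
Impact speed = 53.1 m/s

53.07 m/s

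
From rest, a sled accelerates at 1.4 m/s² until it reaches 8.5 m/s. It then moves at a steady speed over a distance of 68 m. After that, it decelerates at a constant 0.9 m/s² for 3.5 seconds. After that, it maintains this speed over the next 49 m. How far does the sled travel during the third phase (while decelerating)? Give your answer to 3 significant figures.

24.2 m

Phase 1 (accelerating): v₀ = 0 m/s, a = 1.4 m/s².
v = v₀ + at → t = (8.5 − 0) / 1.4 = 6.07 s
v² = v₀² + 2aΔx → Δx = (8.5² − 0²)/(2·1.4) = 25.8 m

Phase 2 (constant speed): v₀ = 8.50 m/s, a = 0 m/s².
Constant speed: t = d/v = 68/8.50 = 8.00 s

Phase 3 (decelerating): v₀ = 8.50 m/s, a = -0.9 m/s².
v = v₀ + at = 8.50 + (-0.9)(3.5) = 5.35 m/s
Δx = v₀t + ½at² = 8.50·3.5 + 0.5·-0.9·3.5² = 24.2 m
Distance in phase 3 = 24.2 m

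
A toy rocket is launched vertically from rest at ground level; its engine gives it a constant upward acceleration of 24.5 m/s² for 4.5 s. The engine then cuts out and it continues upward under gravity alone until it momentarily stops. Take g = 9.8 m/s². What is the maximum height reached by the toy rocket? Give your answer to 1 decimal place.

Phase 1 (powered ascent): v₀ = 0 m/s, a = 24.5 m/s².
v = v₀ + at = 0 + (24.5)(4.5) = 110 m/s
Δx = v₀t + ½at² = 0·4.5 + 0.5·24.5·4.5² = 248 m

Phase 2 (coasting upward): v₀ = 110 m/s, a = -9.8 m/s².
v = v₀ + at → t = (0 − 110) / -9.8 = 11.2 s
v² = v₀² + 2aΔx → Δx = (0² − 110²)/(2·-9.8) = 620 m
Maximum height = 248 + 620 = 868 m

868.2 m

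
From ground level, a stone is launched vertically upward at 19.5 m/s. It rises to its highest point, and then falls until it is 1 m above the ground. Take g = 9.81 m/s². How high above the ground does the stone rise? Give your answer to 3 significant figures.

19.4 m

Phase 1 (rising): v₀ = 19.5 m/s, a = -9.81 m/s².
v = v₀ + at → t = (0 − 19.5) / -9.81 = 1.99 s
v² = v₀² + 2aΔx → Δx = (0² − 19.5²)/(2·-9.81) = 19.4 m
Maximum height = 19.4 m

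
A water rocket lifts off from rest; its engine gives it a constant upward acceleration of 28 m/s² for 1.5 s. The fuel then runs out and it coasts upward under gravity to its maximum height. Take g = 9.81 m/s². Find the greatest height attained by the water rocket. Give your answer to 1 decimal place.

121.4 m

Phase 1 (powered ascent): v₀ = 0 m/s, a = 28 m/s².
v = v₀ + at = 0 + (28)(1.5) = 42.0 m/s
Δx = v₀t + ½at² = 0·1.5 + 0.5·28·1.5² = 31.5 m

Phase 2 (coasting upward): v₀ = 42.0 m/s, a = -9.81 m/s².
v = v₀ + at → t = (0 − 42.0) / -9.81 = 4.28 s
v² = v₀² + 2aΔx → Δx = (0² − 42.0²)/(2·-9.81) = 89.9 m
Maximum height = 31.5 + 89.9 = 121 m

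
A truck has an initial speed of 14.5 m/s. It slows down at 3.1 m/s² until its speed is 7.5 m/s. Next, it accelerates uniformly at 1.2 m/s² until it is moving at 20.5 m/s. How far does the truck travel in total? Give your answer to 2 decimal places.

Phase 1 (decelerating): v₀ = 14.5 m/s, a = -3.1 m/s².
v = v₀ + at → t = (7.5 − 14.5) / -3.1 = 2.26 s
v² = v₀² + 2aΔx → Δx = (7.5² − 14.5²)/(2·-3.1) = 24.8 m

Phase 2 (accelerating): v₀ = 7.50 m/s, a = 1.2 m/s².
v = v₀ + at → t = (20.5 − 7.50) / 1.2 = 10.8 s
v² = v₀² + 2aΔx → Δx = (20.5² − 7.50²)/(2·1.2) = 152 m
Total distance = 24.8 + 152 = 177 m

176.51 m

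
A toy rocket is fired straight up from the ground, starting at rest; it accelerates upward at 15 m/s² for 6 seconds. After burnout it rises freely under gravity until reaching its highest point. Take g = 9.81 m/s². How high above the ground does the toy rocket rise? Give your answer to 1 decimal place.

682.8 m

Phase 1 (powered ascent): v₀ = 0 m/s, a = 15 m/s².
v = v₀ + at = 0 + (15)(6) = 90.0 m/s
Δx = v₀t + ½at² = 0·6 + 0.5·15·6² = 270 m

Phase 2 (coasting upward): v₀ = 90.0 m/s, a = -9.81 m/s².
v = v₀ + at → t = (0 − 90.0) / -9.81 = 9.17 s
v² = v₀² + 2aΔx → Δx = (0² − 90.0²)/(2·-9.81) = 413 m
Maximum height = 270 + 413 = 683 m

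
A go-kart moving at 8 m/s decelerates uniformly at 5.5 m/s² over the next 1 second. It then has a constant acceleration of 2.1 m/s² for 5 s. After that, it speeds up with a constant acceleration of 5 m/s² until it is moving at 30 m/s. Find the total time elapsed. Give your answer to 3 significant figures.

Phase 1 (decelerating): v₀ = 8.00 m/s, a = -5.5 m/s².
v = v₀ + at = 8.00 + (-5.5)(1) = 2.50 m/s
Δx = v₀t + ½at² = 8.00·1 + 0.5·-5.5·1² = 5.25 m

Phase 2 (accelerating): v₀ = 2.50 m/s, a = 2.1 m/s².
v = v₀ + at = 2.50 + (2.1)(5) = 13.0 m/s
Δx = v₀t + ½at² = 2.50·5 + 0.5·2.1·5² = 38.8 m

Phase 3 (accelerating): v₀ = 13.0 m/s, a = 5 m/s².
v = v₀ + at → t = (30 − 13.0) / 5 = 3.40 s
v² = v₀² + 2aΔx → Δx = (30² − 13.0²)/(2·5) = 73.1 m
Total time = 1.00 + 5.00 + 3.40 = 9.40 s

9.40 s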